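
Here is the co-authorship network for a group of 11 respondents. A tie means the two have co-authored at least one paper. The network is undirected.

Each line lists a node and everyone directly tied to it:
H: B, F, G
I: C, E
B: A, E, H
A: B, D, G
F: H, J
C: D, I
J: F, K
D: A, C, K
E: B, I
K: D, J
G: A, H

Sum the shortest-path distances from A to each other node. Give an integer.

Distances from A: B:1, C:2, D:1, E:2, F:3, G:1, H:2, I:3, J:3, K:2.
Sum = 1 + 2 + 1 + 2 + 3 + 1 + 2 + 3 + 3 + 2 = 20.

20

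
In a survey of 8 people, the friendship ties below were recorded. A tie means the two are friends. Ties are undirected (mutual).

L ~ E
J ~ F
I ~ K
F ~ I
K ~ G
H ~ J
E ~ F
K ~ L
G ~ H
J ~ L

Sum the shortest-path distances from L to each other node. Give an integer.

Distances from L: E:1, F:2, G:2, H:2, I:2, J:1, K:1.
Sum = 1 + 2 + 2 + 2 + 2 + 1 + 1 = 11.

11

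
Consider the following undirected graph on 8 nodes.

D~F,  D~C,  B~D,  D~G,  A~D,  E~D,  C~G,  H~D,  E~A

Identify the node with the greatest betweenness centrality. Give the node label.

D

Unnormalized betweenness of each node: A:0, B:0, C:0, D:19, E:0, F:0, G:0, H:0.
D has the largest value, 19, making it the main broker — the node through which the most shortest paths run.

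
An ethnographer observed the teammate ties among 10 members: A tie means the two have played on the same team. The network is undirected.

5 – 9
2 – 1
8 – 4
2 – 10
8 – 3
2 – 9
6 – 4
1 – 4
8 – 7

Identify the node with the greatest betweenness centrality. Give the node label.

4

Unnormalized betweenness of each node: 1:20, 2:20, 3:0, 4:23, 5:0, 6:0, 7:0, 8:15, 9:8, 10:0.
4 has the largest value, 23, making it the main broker — the node through which the most shortest paths run.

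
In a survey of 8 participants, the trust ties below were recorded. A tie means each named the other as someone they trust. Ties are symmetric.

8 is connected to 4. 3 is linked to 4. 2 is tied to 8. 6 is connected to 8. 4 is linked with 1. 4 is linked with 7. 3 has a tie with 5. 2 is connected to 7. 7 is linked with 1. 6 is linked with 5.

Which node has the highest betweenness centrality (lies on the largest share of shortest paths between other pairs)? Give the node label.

4

Unnormalized betweenness of each node: 1:0, 2:1, 3:3, 4:9, 5:1, 6:2, 7:2, 8:6.
4 has the largest value, 9, making it the main broker — the node through which the most shortest paths run.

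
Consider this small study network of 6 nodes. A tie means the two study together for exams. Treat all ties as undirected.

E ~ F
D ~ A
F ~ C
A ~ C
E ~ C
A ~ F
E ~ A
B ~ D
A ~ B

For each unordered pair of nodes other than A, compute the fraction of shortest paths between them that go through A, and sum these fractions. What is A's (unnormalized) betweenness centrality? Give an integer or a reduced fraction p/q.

Pairs whose geodesics pass through A — F–B: 1; F–D: 1; C–B: 1; C–D: 1; E–B: 1; E–D: 1.
All other pairs contribute 0.
Summing the contributions gives betweenness(A) = 6.

6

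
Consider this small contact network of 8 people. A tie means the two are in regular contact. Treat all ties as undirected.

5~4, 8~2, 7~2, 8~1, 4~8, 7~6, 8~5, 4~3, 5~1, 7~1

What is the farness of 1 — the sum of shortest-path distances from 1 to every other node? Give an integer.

Distances from 1: 2:2, 3:3, 4:2, 5:1, 6:2, 7:1, 8:1.
Sum = 2 + 3 + 2 + 1 + 2 + 1 + 1 = 12.

12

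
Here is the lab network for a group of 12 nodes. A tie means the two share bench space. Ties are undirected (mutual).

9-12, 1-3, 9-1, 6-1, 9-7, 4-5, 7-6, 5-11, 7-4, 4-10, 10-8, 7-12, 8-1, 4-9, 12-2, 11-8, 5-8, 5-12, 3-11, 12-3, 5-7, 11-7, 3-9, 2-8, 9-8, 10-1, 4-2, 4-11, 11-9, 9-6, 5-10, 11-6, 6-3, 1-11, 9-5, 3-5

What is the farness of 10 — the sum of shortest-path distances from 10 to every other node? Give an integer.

18

Distances from 10: 1:1, 2:2, 3:2, 4:1, 5:1, 6:2, 7:2, 8:1, 9:2, 11:2, 12:2.
Sum = 1 + 2 + 2 + 1 + 1 + 2 + 2 + 1 + 2 + 2 + 2 = 18.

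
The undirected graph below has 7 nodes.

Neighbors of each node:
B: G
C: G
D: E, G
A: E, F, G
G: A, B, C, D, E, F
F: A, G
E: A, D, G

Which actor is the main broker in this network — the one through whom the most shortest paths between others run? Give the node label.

Unnormalized betweenness of each node: A:1/2, B:0, C:0, D:0, E:1/2, F:0, G:11.
G has the largest value, 11, making it the main broker — the node through which the most shortest paths run.

G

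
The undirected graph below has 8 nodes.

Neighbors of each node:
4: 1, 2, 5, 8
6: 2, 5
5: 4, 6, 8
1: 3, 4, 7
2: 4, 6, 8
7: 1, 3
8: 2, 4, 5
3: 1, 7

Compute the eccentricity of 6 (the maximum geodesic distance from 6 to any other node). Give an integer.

Distances from 6: 1:3, 2:1, 3:4, 4:2, 5:1, 7:4, 8:2.
The largest is 4 (to 3 and 7), so the eccentricity of 6 is 4.

4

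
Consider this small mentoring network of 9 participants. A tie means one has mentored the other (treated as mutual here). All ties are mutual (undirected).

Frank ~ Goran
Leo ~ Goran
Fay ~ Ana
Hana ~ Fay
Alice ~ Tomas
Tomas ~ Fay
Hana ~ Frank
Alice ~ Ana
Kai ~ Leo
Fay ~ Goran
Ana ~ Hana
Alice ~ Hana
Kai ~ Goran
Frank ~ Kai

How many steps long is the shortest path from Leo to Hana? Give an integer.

3

One shortest route is Leo – Kai – Frank – Hana, which uses 3 edges, and at distance 2 from Leo we only reach {Fay, Frank}, which does not include Hana. So d(Leo,Hana) = 3.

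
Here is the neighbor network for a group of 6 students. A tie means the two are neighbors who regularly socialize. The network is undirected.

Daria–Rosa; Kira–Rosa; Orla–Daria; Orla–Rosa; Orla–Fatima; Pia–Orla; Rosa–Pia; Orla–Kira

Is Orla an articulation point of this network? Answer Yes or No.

Yes

Removing Orla leaves {Daria, Kira, Pia, and Rosa} with no path to {Fatima}, so the network splits into 2 components. Orla is a cut vertex.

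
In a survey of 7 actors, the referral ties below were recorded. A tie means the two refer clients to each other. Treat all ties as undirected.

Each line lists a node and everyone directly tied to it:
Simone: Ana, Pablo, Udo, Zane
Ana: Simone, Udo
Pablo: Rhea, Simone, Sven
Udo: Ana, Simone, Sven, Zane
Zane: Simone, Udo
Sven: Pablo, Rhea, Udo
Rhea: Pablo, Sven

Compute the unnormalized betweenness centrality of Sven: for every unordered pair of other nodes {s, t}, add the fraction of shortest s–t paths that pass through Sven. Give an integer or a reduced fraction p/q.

Pairs whose geodesics pass through Sven — Udo–Rhea: 1; Udo–Pablo: 1/2; Zane–Rhea: 1/2; Ana–Rhea: 1/2.
All other pairs contribute 0.
Summing the contributions gives betweenness(Sven) = 5/2.

5/2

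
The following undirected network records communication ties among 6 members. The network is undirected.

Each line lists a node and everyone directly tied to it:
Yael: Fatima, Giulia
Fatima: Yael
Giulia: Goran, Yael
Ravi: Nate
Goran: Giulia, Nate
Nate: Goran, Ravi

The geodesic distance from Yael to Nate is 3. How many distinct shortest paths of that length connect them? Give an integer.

1

The shortest distance is 3, and the only length-3 path is Yael–Giulia–Goran–Nate. So there is exactly 1 shortest path.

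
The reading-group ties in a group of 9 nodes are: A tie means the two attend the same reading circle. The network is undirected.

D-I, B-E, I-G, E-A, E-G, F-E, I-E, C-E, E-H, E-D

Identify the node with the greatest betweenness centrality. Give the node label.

Unnormalized betweenness of each node: A:0, B:0, C:0, D:0, E:51/2, F:0, G:0, H:0, I:1/2.
E has the largest value, 51/2, making it the main broker — the node through which the most shortest paths run.

E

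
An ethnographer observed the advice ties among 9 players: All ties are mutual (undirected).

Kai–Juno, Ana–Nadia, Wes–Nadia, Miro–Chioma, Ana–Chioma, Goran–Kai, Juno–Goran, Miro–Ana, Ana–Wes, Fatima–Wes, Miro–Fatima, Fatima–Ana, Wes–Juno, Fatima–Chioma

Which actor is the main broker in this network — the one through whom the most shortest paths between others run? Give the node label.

Unnormalized betweenness of each node: Ana:13/2, Chioma:0, Fatima:4, Goran:0, Juno:12, Kai:0, Miro:0, Nadia:0, Wes:31/2.
Wes has the largest value, 31/2, making it the main broker — the node through which the most shortest paths run.

Wes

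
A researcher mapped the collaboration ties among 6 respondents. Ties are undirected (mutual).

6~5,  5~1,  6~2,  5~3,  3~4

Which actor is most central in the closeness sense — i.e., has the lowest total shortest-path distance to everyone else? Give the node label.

5

Farness (sum of distances to all others) for each node — 1:11, 2:13, 3:9, 4:13, 5:7, 6:9.
The smallest farness is 7, for 5, so 5 has the highest closeness.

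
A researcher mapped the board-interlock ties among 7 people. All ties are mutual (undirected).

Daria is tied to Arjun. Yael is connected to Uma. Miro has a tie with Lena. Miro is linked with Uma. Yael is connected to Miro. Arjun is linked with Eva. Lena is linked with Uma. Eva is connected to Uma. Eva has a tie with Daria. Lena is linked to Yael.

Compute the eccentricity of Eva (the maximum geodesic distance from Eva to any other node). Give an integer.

2

Distances from Eva: Arjun:1, Daria:1, Lena:2, Miro:2, Uma:1, Yael:2.
The largest is 2 (to Miro, Yael, and Lena), so the eccentricity of Eva is 2.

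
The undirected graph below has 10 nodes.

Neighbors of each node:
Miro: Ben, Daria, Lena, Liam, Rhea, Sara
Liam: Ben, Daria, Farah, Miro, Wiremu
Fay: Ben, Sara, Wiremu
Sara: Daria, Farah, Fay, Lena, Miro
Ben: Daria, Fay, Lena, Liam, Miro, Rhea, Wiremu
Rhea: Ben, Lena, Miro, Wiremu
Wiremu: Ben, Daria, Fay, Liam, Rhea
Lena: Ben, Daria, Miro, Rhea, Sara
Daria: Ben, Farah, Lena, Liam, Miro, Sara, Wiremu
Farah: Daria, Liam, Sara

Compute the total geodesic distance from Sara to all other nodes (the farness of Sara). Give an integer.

Distances from Sara: Ben:2, Daria:1, Farah:1, Fay:1, Lena:1, Liam:2, Miro:1, Rhea:2, Wiremu:2.
Sum = 2 + 1 + 1 + 1 + 1 + 2 + 1 + 2 + 2 = 13.

13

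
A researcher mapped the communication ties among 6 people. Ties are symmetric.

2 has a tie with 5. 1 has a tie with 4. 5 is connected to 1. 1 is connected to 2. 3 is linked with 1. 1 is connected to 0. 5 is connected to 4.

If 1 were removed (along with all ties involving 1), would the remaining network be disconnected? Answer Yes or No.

Removing 1 leaves {2, 4, and 5} with no path to {0}, so the network splits into 3 components. 1 is a cut vertex.

Yes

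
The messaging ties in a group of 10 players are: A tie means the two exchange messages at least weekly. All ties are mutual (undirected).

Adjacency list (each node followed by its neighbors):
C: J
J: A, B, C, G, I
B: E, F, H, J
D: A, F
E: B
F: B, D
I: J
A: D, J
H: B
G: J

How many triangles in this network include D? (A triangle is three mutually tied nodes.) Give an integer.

D's neighbors are A and F, but none of them are tied to each other, so no triangle contains D.

0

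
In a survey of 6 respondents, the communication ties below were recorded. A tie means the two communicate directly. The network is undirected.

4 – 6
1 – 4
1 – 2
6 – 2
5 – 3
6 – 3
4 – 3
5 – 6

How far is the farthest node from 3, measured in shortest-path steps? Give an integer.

2

Distances from 3: 1:2, 2:2, 4:1, 5:1, 6:1.
The largest is 2 (to 2 and 1), so the eccentricity of 3 is 2.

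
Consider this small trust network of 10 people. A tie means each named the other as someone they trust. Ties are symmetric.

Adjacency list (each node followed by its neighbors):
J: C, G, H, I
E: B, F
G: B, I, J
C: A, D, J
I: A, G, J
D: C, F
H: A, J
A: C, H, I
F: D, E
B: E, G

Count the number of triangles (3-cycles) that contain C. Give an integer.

C's neighbors are A, D, and J, but none of them are tied to each other, so no triangle contains C.

0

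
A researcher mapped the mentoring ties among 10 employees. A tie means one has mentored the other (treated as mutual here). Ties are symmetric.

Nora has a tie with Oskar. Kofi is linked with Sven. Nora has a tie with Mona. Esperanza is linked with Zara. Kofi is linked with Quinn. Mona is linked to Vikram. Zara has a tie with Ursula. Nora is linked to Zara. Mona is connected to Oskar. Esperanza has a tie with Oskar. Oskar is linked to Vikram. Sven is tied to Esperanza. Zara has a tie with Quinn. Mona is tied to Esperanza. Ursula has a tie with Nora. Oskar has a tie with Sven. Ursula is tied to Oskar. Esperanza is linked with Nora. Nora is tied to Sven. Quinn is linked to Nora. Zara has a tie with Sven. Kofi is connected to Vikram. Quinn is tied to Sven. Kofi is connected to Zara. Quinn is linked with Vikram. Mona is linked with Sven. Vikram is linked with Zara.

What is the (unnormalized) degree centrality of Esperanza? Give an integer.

5

Esperanza is directly tied to Mona, Nora, Oskar, Sven, and Zara. That is 5 neighbors, so the degree of Esperanza is 5.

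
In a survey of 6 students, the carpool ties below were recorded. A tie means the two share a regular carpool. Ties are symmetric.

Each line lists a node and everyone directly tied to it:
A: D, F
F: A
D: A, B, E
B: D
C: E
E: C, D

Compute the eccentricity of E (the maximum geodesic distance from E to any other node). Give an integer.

Distances from E: A:2, B:2, C:1, D:1, F:3.
The largest is 3 (to F), so the eccentricity of E is 3.

3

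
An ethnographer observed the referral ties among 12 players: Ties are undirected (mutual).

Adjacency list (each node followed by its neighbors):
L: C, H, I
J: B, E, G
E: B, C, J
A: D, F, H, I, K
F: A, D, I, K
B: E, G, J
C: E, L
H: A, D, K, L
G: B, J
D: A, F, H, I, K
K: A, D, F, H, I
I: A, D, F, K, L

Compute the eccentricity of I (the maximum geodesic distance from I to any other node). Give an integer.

5

Distances from I: A:1, B:4, C:2, D:1, E:3, F:1, G:5, H:2, J:4, K:1, L:1.
The largest is 5 (to G), so the eccentricity of I is 5.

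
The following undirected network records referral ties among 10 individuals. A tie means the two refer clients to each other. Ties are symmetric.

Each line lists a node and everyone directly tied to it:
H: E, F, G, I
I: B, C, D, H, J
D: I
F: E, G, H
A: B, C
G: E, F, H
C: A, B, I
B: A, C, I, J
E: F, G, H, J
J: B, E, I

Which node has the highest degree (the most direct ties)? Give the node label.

Degrees — A:2, B:4, C:3, D:1, E:4, F:3, G:3, H:4, I:5, J:3.
The maximum is 5, attained only by I.

I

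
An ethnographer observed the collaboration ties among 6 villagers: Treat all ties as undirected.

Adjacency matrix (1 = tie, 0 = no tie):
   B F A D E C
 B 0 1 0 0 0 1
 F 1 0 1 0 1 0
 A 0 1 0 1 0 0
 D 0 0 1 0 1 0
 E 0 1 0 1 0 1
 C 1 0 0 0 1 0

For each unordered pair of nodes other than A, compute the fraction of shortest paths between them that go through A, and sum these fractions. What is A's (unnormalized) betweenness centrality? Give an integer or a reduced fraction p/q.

Pairs whose geodesics pass through A — B–D: 1/3; F–D: 1/2.
All other pairs contribute 0.
Summing the contributions gives betweenness(A) = 5/6.

5/6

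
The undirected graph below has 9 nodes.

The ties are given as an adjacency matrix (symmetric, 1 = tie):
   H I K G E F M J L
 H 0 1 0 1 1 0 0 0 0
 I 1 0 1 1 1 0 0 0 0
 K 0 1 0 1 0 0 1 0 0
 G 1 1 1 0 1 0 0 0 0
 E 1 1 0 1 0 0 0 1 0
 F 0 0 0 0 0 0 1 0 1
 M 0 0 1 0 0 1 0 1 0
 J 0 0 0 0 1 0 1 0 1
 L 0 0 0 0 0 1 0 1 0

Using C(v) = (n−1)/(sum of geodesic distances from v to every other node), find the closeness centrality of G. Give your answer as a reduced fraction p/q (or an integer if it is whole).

Distances from G: E:1, F:3, H:1, I:1, J:2, K:1, L:3, M:2. Sum = 14.
n = 9, so closeness = 8/14 = 4/7.

4/7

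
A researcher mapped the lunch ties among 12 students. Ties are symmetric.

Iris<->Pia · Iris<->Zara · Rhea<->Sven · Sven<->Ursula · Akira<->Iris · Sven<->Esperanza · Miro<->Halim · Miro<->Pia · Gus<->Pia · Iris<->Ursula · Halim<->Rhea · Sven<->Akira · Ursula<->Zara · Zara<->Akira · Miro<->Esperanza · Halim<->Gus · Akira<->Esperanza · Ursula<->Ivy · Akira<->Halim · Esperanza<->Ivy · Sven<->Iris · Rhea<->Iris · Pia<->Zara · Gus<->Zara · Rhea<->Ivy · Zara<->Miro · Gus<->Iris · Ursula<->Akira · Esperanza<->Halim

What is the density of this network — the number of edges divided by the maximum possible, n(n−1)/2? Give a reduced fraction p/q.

There are 29 edges and 12 nodes, so the maximum possible is C(12,2) = 66.
Density = 29/66.

29/66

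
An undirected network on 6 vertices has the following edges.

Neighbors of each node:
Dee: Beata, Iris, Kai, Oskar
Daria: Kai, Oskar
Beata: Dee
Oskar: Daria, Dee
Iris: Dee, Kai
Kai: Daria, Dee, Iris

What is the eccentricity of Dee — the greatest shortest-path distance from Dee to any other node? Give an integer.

Distances from Dee: Beata:1, Daria:2, Iris:1, Kai:1, Oskar:1.
The largest is 2 (to Daria), so the eccentricity of Dee is 2.

2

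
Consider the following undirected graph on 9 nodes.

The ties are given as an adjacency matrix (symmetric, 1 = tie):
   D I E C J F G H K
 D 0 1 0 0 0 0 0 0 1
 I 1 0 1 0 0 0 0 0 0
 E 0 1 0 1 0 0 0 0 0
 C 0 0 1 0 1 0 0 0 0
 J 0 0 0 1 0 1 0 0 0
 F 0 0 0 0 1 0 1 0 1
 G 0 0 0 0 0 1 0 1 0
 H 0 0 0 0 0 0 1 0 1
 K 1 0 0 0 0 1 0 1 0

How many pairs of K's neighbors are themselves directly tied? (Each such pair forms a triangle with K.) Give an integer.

K's neighbors are D, F, and H, but none of them are tied to each other, so no triangle contains K.

0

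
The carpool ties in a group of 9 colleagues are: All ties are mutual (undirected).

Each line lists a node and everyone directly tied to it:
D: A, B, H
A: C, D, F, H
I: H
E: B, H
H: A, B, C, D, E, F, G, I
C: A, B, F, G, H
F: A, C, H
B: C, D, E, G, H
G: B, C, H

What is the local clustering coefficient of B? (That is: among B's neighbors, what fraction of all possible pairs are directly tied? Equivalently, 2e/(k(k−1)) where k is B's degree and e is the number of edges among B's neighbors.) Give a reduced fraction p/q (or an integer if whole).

B's neighbors: C, D, E, G, and H (k = 5).
Possible neighbor pairs: C(5,2) = 10. Edges among them: C–G, C–H, D–H, E–H, G–H → e = 5.
Clustering(B) = 5/10 = 1/2.

1/2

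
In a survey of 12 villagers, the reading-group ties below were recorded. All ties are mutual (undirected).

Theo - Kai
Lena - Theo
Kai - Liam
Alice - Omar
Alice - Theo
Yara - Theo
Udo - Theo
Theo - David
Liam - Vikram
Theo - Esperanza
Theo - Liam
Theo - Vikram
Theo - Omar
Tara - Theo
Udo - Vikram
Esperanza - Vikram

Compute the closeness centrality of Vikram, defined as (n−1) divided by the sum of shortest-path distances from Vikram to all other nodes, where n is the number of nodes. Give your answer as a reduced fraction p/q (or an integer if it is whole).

11/18

Distances from Vikram: Alice:2, David:2, Esperanza:1, Kai:2, Lena:2, Liam:1, Omar:2, Tara:2, Theo:1, Udo:1, Yara:2. Sum = 18.
n = 12, so closeness = 11/18.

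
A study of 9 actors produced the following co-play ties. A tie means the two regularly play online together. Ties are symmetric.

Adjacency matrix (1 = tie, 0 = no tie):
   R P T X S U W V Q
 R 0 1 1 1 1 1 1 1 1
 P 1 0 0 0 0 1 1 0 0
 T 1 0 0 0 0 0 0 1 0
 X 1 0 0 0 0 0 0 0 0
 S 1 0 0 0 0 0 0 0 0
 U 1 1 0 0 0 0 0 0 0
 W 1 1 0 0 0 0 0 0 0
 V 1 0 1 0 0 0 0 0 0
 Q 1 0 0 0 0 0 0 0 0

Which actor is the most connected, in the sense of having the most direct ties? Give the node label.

Degrees — P:3, Q:1, R:8, S:1, T:2, U:2, V:2, W:2, X:1.
The maximum is 8, attained only by R.

R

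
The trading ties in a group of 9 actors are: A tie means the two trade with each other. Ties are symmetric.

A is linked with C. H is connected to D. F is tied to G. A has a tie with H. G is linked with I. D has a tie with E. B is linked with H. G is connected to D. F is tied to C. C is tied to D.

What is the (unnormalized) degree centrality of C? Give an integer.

C is directly tied to A, D, and F. That is 3 neighbors, so the degree of C is 3.

3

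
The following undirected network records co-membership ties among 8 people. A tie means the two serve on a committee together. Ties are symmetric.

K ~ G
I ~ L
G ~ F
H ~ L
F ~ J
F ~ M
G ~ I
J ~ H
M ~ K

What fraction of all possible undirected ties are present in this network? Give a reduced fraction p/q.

9/28

There are 9 edges and 8 nodes, so the maximum possible is C(8,2) = 28.
Density = 9/28.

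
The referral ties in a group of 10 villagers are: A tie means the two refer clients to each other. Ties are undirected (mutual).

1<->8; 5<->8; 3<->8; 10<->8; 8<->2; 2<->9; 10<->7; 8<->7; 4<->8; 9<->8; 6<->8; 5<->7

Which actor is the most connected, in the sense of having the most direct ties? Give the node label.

8

Degrees — 1:1, 2:2, 3:1, 4:1, 5:2, 6:1, 7:3, 8:9, 9:2, 10:2.
The maximum is 9, attained only by 8.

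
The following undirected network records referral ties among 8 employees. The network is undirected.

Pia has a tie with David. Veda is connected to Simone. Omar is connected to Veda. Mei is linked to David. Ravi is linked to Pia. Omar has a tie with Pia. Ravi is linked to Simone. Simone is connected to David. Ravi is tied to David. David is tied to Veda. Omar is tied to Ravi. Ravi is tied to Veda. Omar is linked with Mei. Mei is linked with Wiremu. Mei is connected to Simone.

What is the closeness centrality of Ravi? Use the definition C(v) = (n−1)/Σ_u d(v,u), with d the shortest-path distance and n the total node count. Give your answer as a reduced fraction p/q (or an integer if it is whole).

Distances from Ravi: David:1, Mei:2, Omar:1, Pia:1, Simone:1, Veda:1, Wiremu:3. Sum = 10.
n = 8, so closeness = 7/10.

7/10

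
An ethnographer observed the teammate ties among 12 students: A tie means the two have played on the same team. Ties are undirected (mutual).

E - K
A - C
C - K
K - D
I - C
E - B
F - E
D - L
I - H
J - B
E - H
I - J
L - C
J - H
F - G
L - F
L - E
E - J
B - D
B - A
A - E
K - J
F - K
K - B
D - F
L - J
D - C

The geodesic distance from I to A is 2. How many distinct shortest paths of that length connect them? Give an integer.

1

The shortest distance is 2, and the only length-2 path is I–C–A. So there is exactly 1 shortest path.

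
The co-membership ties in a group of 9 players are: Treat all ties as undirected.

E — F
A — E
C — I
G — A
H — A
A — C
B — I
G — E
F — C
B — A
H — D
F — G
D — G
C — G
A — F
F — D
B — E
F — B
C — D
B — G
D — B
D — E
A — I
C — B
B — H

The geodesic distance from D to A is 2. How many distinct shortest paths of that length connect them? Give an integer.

6

The shortest distance is 2. The length-2 paths are: D–E–A; D–F–A; D–H–A; D–G–A; D–C–A; D–B–A.
That gives 6 distinct shortest paths.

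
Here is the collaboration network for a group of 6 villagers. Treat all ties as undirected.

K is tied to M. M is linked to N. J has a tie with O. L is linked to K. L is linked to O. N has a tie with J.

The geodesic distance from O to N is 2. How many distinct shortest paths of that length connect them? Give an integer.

The shortest distance is 2, and the only length-2 path is O–J–N. So there is exactly 1 shortest path.

1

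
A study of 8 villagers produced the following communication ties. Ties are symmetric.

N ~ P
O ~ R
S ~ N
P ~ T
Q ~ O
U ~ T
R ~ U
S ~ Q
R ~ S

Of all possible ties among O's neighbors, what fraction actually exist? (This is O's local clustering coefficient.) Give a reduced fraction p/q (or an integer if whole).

0

O's neighbors: Q and R (k = 2).
Possible neighbor pairs: C(2,2) = 1. Edges among them: none → e = 0.
Clustering(O) = 0/1.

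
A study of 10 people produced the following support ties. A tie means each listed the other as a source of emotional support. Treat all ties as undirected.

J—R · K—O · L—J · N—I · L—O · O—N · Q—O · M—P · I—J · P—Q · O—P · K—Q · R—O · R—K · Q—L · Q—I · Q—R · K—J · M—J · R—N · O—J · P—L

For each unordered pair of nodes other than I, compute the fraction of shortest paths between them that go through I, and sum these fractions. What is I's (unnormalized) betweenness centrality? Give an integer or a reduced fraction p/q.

Pairs whose geodesics pass through I — J–N: 1/3; J–Q: 1/5; N–M: 1/4; N–Q: 1/3.
All other pairs contribute 0.
Summing the contributions gives betweenness(I) = 67/60.

67/60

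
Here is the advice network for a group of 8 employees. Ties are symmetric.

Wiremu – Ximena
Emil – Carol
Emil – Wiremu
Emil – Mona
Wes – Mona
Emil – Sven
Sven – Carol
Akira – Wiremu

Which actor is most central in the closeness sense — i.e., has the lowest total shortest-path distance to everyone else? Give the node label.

Farness (sum of distances to all others) for each node — Akira:18, Carol:15, Emil:10, Mona:14, Sven:15, Wes:20, Wiremu:12, Ximena:18.
The smallest farness is 10, for Emil, so Emil has the highest closeness.

Emil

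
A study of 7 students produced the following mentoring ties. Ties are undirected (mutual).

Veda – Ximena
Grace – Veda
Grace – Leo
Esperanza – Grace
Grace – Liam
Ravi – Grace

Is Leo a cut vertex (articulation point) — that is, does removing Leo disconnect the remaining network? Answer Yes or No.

Even without Leo, every remaining node can still reach every other (the residual graph is connected), so Leo is not a cut vertex.

No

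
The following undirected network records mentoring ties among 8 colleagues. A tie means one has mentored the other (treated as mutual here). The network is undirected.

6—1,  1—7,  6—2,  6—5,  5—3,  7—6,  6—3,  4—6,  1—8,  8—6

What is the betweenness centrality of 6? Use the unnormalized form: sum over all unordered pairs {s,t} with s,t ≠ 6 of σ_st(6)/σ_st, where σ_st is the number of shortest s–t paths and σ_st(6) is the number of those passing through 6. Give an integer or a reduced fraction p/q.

35/2

Pairs whose geodesics pass through 6 — 3–7: 1; 3–4: 1; 3–8: 1; 3–1: 1; 3–2: 1; 5–7: 1; 5–4: 1; 5–8: 1; 5–1: 1; 5–2: 1; 7–4: 1; 7–8: 1/2; 7–2: 1; 4–8: 1 … (+4 more pairs).
All other pairs contribute 0.
Summing the contributions gives betweenness(6) = 35/2.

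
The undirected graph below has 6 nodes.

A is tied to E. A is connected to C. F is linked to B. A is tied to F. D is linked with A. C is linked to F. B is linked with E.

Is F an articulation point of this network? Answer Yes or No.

No

Even without F, every remaining node can still reach every other (the residual graph is connected), so F is not a cut vertex.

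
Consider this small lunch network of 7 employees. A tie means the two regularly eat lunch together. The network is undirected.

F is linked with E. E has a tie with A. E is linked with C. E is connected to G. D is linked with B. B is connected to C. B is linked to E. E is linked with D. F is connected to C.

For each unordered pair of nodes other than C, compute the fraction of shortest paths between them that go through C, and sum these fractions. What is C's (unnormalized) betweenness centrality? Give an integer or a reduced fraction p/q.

Pairs whose geodesics pass through C — F–B: 1/2.
All other pairs contribute 0.
Summing the contributions gives betweenness(C) = 1/2.

1/2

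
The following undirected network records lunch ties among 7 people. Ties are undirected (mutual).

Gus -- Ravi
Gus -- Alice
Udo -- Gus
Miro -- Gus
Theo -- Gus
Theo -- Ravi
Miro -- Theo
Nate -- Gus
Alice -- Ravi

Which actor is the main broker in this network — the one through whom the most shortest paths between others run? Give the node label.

Gus

Unnormalized betweenness of each node: Alice:0, Gus:11, Miro:0, Nate:0, Ravi:1/2, Theo:1/2, Udo:0.
Gus has the largest value, 11, making it the main broker — the node through which the most shortest paths run.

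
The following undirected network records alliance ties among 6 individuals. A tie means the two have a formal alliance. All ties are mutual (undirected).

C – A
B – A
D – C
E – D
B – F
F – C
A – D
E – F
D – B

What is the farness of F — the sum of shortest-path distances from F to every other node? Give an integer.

Distances from F: A:2, B:1, C:1, D:2, E:1.
Sum = 2 + 1 + 1 + 2 + 1 = 7.

7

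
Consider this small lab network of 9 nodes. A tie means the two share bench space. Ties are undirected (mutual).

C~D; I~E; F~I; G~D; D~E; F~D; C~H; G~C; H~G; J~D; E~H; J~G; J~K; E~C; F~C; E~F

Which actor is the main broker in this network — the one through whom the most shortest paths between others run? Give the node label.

Unnormalized betweenness of each node: C:31/15, D:247/30, E:133/30, F:12/5, G:10/3, H:8/15, I:0, J:7, K:0.
D has the largest value, 247/30, making it the main broker — the node through which the most shortest paths run.

D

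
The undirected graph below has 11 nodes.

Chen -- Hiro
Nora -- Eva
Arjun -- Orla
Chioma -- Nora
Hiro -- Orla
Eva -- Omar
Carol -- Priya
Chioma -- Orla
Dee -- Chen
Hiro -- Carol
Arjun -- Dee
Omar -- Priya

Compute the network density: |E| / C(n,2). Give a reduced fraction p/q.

There are 12 edges and 11 nodes, so the maximum possible is C(11,2) = 55.
Density = 12/55.

12/55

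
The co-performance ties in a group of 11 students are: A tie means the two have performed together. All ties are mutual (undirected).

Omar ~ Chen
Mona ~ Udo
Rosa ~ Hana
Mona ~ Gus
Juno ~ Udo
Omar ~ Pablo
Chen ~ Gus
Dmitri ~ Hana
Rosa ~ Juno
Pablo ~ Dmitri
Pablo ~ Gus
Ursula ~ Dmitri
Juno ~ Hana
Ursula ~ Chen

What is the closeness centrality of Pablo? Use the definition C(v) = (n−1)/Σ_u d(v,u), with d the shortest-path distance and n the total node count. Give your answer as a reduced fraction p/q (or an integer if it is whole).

Distances from Pablo: Chen:2, Dmitri:1, Gus:1, Hana:2, Juno:3, Mona:2, Omar:1, Rosa:3, Udo:3, Ursula:2. Sum = 20.
n = 11, so closeness = 10/20 = 1/2.

1/2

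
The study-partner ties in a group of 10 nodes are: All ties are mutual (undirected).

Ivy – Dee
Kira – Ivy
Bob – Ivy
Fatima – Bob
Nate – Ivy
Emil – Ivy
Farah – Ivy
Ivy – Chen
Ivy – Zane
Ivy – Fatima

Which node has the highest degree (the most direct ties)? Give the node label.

Ivy

Degrees — Bob:2, Chen:1, Dee:1, Emil:1, Farah:1, Fatima:2, Ivy:9, Kira:1, Nate:1, Zane:1.
The maximum is 9, attained only by Ivy.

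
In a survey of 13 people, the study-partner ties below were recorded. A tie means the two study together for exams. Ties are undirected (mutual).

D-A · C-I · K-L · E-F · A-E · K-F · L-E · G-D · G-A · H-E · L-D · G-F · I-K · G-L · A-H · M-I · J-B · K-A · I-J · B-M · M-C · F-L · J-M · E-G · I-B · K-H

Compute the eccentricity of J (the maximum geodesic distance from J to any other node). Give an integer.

4

Distances from J: A:3, B:1, C:2, D:4, E:4, F:3, G:4, H:3, I:1, K:2, L:3, M:1.
The largest is 4 (to E, D, and G), so the eccentricity of J is 4.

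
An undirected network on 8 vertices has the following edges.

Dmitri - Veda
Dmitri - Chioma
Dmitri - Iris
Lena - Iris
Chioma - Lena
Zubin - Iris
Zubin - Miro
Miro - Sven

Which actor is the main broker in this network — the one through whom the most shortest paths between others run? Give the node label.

Unnormalized betweenness of each node: Chioma:1, Dmitri:8, Iris:13, Lena:2, Miro:6, Sven:0, Veda:0, Zubin:10.
Iris has the largest value, 13, making it the main broker — the node through which the most shortest paths run.

Iris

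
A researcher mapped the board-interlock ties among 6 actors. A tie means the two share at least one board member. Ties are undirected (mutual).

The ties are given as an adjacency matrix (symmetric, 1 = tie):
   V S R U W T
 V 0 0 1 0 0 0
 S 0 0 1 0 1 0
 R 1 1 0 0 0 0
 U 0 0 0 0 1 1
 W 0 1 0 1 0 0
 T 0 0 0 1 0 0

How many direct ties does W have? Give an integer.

W is directly tied to S and U. That is 2 neighbors, so the degree of W is 2.

2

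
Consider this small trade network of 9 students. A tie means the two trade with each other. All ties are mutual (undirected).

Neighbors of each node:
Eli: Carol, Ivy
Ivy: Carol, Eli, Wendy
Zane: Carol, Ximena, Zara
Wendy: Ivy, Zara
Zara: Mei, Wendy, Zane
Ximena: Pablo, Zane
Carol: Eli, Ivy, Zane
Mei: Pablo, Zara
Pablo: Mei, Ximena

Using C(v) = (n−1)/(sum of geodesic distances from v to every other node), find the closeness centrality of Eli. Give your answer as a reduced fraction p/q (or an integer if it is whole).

Distances from Eli: Carol:1, Ivy:1, Mei:4, Pablo:4, Wendy:2, Ximena:3, Zane:2, Zara:3. Sum = 20.
n = 9, so closeness = 8/20 = 2/5.

2/5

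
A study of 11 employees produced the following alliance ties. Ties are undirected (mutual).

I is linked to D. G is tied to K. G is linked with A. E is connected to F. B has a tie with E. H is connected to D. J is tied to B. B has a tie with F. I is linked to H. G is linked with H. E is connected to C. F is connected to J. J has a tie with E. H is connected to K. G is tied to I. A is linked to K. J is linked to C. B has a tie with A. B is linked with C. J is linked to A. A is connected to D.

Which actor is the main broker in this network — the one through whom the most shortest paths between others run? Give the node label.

Unnormalized betweenness of each node: A:155/6, B:28/3, C:0, D:5, E:1/3, F:0, G:11/2, H:4/3, I:1/3, J:28/3, K:2.
A has the largest value, 155/6, making it the main broker — the node through which the most shortest paths run.

A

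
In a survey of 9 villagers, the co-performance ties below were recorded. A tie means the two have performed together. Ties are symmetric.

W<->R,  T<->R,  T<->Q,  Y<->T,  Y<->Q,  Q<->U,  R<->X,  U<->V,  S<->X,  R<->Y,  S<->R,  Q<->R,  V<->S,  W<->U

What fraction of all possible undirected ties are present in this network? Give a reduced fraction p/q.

7/18

There are 14 edges and 9 nodes, so the maximum possible is C(9,2) = 36.
Density = 14/36 = 7/18.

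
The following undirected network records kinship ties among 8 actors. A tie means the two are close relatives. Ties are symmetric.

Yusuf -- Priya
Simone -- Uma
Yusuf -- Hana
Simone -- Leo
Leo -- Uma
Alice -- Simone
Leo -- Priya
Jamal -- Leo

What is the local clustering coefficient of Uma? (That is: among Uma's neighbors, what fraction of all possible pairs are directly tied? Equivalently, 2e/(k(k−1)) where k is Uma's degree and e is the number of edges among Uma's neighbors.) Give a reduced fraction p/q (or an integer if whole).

1

Uma's neighbors: Leo and Simone (k = 2).
Possible neighbor pairs: C(2,2) = 1. Edges among them: Leo–Simone → e = 1.
Clustering(Uma) = 1/1.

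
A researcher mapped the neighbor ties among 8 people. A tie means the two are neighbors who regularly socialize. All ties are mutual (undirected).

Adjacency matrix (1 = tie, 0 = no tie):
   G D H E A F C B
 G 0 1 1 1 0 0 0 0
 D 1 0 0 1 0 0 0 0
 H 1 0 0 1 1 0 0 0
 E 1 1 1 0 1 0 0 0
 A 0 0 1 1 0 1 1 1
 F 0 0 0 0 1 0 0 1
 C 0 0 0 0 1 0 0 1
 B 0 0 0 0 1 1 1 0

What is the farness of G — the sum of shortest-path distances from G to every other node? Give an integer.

Distances from G: A:2, B:3, C:3, D:1, E:1, F:3, H:1.
Sum = 2 + 3 + 3 + 1 + 1 + 3 + 1 = 14.

14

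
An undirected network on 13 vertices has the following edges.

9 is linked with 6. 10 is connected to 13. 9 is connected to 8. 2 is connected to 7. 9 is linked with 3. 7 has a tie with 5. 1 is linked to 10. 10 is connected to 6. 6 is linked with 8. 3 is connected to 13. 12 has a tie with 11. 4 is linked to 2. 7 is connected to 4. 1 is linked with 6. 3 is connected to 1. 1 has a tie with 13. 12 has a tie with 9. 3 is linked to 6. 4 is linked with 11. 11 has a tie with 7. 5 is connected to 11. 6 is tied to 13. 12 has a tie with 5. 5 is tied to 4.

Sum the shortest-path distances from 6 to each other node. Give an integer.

Distances from 6: 1:1, 2:5, 3:1, 4:4, 5:3, 7:4, 8:1, 9:1, 10:1, 11:3, 12:2, 13:1.
Sum = 1 + 5 + 1 + 4 + 3 + 4 + 1 + 1 + 1 + 3 + 2 + 1 = 27.

27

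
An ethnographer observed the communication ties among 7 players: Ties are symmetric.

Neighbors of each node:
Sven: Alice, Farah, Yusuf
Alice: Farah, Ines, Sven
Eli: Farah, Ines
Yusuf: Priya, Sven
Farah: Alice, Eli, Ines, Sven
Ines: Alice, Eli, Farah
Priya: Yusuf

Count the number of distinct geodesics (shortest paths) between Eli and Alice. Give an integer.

2

The shortest distance is 2. The length-2 paths are: Eli–Farah–Alice; Eli–Ines–Alice.
That gives 2 distinct shortest paths.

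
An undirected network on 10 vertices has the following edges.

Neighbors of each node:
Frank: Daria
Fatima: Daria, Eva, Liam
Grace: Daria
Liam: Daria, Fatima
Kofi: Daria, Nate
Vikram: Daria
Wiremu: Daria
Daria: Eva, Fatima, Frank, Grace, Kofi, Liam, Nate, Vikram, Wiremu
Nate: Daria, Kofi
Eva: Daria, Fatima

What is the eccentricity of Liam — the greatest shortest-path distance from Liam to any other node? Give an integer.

Distances from Liam: Daria:1, Eva:2, Fatima:1, Frank:2, Grace:2, Kofi:2, Nate:2, Vikram:2, Wiremu:2.
The largest is 2 (to Frank, Vikram, Wiremu, Nate, Kofi, Eva, and Grace), so the eccentricity of Liam is 2.

2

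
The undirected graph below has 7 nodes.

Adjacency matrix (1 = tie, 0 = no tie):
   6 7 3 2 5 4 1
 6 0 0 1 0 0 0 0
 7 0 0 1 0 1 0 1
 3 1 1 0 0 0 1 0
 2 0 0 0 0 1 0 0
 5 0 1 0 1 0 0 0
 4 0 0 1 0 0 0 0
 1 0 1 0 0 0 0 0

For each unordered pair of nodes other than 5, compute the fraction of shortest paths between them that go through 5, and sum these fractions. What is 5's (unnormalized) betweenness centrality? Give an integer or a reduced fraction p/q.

5

Pairs whose geodesics pass through 5 — 6–2: 1; 7–2: 1; 3–2: 1; 2–4: 1; 2–1: 1.
All other pairs contribute 0.
Summing the contributions gives betweenness(5) = 5.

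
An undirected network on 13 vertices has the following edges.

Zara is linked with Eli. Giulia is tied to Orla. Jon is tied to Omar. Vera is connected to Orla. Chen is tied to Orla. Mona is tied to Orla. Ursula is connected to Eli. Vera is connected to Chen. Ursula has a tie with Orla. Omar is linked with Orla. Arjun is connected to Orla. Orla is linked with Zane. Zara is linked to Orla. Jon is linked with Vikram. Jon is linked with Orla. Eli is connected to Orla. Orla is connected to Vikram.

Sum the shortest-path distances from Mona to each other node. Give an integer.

23

Distances from Mona: Arjun:2, Chen:2, Eli:2, Giulia:2, Jon:2, Omar:2, Orla:1, Ursula:2, Vera:2, Vikram:2, Zane:2, Zara:2.
Sum = 2 + 2 + 2 + 2 + 2 + 2 + 1 + 2 + 2 + 2 + 2 + 2 = 23.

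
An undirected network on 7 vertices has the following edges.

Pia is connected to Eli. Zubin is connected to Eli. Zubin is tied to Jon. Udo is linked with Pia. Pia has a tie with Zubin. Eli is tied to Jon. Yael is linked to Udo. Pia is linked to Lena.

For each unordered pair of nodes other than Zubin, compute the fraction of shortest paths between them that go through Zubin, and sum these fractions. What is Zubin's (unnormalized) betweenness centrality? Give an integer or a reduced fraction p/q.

2

Pairs whose geodesics pass through Zubin — Lena–Jon: 1/2; Pia–Jon: 1/2; Jon–Yael: 1/2; Jon–Udo: 1/2.
All other pairs contribute 0.
Summing the contributions gives betweenness(Zubin) = 2.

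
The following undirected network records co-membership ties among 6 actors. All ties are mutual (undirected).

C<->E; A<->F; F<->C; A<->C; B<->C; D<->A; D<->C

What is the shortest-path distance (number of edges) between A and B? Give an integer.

2

One shortest route is A – C – B, which uses 2 edges, and A and B are not directly tied, so nothing shorter exists. So d(A,B) = 2.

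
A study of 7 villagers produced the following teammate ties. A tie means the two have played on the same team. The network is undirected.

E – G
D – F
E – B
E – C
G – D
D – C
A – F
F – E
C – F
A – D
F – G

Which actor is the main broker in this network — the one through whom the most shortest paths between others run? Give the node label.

Unnormalized betweenness of each node: A:0, B:0, C:2/3, D:4/3, E:16/3, F:4, G:2/3.
E has the largest value, 16/3, making it the main broker — the node through which the most shortest paths run.

E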